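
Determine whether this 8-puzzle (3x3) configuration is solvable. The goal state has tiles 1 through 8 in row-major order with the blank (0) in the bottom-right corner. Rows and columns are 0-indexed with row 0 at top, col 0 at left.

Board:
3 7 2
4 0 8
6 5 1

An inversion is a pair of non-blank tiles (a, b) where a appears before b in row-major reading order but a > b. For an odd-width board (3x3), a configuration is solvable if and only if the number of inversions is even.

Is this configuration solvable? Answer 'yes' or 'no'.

Answer: no

Derivation:
Inversions (pairs i<j in row-major order where tile[i] > tile[j] > 0): 15
15 is odd, so the puzzle is not solvable.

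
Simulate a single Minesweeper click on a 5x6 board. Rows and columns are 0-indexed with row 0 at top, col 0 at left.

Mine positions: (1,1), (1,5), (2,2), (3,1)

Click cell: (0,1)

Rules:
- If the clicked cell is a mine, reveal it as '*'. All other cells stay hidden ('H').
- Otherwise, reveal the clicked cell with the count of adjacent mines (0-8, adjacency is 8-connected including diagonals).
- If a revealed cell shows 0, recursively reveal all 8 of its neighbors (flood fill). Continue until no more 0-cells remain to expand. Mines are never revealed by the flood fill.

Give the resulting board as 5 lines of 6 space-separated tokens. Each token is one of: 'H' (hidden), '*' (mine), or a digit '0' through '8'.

H 1 H H H H
H H H H H H
H H H H H H
H H H H H H
H H H H H H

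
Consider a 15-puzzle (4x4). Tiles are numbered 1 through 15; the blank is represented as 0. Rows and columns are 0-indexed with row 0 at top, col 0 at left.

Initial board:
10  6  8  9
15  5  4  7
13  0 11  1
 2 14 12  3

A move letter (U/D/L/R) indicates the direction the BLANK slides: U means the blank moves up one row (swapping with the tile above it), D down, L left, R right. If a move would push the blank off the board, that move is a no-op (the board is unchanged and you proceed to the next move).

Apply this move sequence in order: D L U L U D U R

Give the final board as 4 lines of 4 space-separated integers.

After move 1 (D):
10  6  8  9
15  5  4  7
13 14 11  1
 2  0 12  3

After move 2 (L):
10  6  8  9
15  5  4  7
13 14 11  1
 0  2 12  3

After move 3 (U):
10  6  8  9
15  5  4  7
 0 14 11  1
13  2 12  3

After move 4 (L):
10  6  8  9
15  5  4  7
 0 14 11  1
13  2 12  3

After move 5 (U):
10  6  8  9
 0  5  4  7
15 14 11  1
13  2 12  3

After move 6 (D):
10  6  8  9
15  5  4  7
 0 14 11  1
13  2 12  3

After move 7 (U):
10  6  8  9
 0  5  4  7
15 14 11  1
13  2 12  3

After move 8 (R):
10  6  8  9
 5  0  4  7
15 14 11  1
13  2 12  3

Answer: 10  6  8  9
 5  0  4  7
15 14 11  1
13  2 12  3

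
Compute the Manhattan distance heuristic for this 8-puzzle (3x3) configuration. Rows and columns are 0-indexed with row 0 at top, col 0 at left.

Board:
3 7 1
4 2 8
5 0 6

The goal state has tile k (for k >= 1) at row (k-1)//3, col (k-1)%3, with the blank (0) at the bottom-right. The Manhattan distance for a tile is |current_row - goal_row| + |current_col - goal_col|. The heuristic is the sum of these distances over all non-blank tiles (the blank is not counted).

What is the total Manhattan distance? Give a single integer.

Answer: 13

Derivation:
Tile 3: (0,0)->(0,2) = 2
Tile 7: (0,1)->(2,0) = 3
Tile 1: (0,2)->(0,0) = 2
Tile 4: (1,0)->(1,0) = 0
Tile 2: (1,1)->(0,1) = 1
Tile 8: (1,2)->(2,1) = 2
Tile 5: (2,0)->(1,1) = 2
Tile 6: (2,2)->(1,2) = 1
Sum: 2 + 3 + 2 + 0 + 1 + 2 + 2 + 1 = 13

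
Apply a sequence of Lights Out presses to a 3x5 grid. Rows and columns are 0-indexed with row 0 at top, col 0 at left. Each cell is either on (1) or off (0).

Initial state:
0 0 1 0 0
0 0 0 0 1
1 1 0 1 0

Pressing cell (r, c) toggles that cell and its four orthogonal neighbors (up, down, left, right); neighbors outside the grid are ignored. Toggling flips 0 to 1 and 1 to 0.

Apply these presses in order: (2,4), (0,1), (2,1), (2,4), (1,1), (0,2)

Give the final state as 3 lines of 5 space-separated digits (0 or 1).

Answer: 1 1 1 1 0
1 1 0 0 1
0 1 1 1 0

Derivation:
After press 1 at (2,4):
0 0 1 0 0
0 0 0 0 0
1 1 0 0 1

After press 2 at (0,1):
1 1 0 0 0
0 1 0 0 0
1 1 0 0 1

After press 3 at (2,1):
1 1 0 0 0
0 0 0 0 0
0 0 1 0 1

After press 4 at (2,4):
1 1 0 0 0
0 0 0 0 1
0 0 1 1 0

After press 5 at (1,1):
1 0 0 0 0
1 1 1 0 1
0 1 1 1 0

After press 6 at (0,2):
1 1 1 1 0
1 1 0 0 1
0 1 1 1 0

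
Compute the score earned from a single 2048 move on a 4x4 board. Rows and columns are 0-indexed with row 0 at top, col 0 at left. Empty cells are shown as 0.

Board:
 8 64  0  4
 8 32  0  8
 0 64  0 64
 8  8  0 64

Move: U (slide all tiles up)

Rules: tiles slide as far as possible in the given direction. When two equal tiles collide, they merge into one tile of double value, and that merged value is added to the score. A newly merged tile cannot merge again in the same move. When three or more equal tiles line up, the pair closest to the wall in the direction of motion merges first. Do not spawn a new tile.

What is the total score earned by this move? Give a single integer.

Slide up:
col 0: [8, 8, 0, 8] -> [16, 8, 0, 0]  score +16 (running 16)
col 1: [64, 32, 64, 8] -> [64, 32, 64, 8]  score +0 (running 16)
col 2: [0, 0, 0, 0] -> [0, 0, 0, 0]  score +0 (running 16)
col 3: [4, 8, 64, 64] -> [4, 8, 128, 0]  score +128 (running 144)
Board after move:
 16  64   0   4
  8  32   0   8
  0  64   0 128
  0   8   0   0

Answer: 144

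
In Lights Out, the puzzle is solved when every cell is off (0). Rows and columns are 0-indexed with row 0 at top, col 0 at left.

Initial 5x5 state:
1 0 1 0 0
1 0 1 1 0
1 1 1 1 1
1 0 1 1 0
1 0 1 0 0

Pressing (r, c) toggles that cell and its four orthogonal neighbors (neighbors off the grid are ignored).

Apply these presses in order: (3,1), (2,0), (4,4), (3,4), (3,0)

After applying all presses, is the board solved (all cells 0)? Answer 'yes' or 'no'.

After press 1 at (3,1):
1 0 1 0 0
1 0 1 1 0
1 0 1 1 1
0 1 0 1 0
1 1 1 0 0

After press 2 at (2,0):
1 0 1 0 0
0 0 1 1 0
0 1 1 1 1
1 1 0 1 0
1 1 1 0 0

After press 3 at (4,4):
1 0 1 0 0
0 0 1 1 0
0 1 1 1 1
1 1 0 1 1
1 1 1 1 1

After press 4 at (3,4):
1 0 1 0 0
0 0 1 1 0
0 1 1 1 0
1 1 0 0 0
1 1 1 1 0

After press 5 at (3,0):
1 0 1 0 0
0 0 1 1 0
1 1 1 1 0
0 0 0 0 0
0 1 1 1 0

Lights still on: 11

Answer: no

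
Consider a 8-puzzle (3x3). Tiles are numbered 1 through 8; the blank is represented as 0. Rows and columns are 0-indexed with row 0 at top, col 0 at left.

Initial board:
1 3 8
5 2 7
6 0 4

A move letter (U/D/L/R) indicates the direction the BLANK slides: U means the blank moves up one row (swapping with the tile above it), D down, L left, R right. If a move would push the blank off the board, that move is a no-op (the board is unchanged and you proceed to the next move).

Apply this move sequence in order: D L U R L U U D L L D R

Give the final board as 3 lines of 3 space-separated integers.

Answer: 1 3 8
5 2 7
6 0 4

Derivation:
After move 1 (D):
1 3 8
5 2 7
6 0 4

After move 2 (L):
1 3 8
5 2 7
0 6 4

After move 3 (U):
1 3 8
0 2 7
5 6 4

After move 4 (R):
1 3 8
2 0 7
5 6 4

After move 5 (L):
1 3 8
0 2 7
5 6 4

After move 6 (U):
0 3 8
1 2 7
5 6 4

After move 7 (U):
0 3 8
1 2 7
5 6 4

After move 8 (D):
1 3 8
0 2 7
5 6 4

After move 9 (L):
1 3 8
0 2 7
5 6 4

After move 10 (L):
1 3 8
0 2 7
5 6 4

After move 11 (D):
1 3 8
5 2 7
0 6 4

After move 12 (R):
1 3 8
5 2 7
6 0 4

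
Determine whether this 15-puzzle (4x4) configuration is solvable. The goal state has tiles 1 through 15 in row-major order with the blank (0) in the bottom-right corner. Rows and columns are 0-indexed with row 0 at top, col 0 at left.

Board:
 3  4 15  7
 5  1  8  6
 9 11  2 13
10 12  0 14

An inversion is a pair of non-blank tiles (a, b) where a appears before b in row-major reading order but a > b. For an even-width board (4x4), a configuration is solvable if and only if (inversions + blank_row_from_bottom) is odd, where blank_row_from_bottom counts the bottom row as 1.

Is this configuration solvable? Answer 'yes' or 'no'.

Answer: yes

Derivation:
Inversions: 30
Blank is in row 3 (0-indexed from top), which is row 1 counting from the bottom (bottom = 1).
30 + 1 = 31, which is odd, so the puzzle is solvable.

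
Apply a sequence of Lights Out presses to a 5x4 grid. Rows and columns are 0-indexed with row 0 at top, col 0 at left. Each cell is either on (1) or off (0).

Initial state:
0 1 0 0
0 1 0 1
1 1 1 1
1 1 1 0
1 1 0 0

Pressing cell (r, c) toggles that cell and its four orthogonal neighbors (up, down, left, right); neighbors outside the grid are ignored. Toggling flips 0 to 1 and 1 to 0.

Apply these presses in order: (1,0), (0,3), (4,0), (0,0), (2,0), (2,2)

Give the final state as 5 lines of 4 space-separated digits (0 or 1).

After press 1 at (1,0):
1 1 0 0
1 0 0 1
0 1 1 1
1 1 1 0
1 1 0 0

After press 2 at (0,3):
1 1 1 1
1 0 0 0
0 1 1 1
1 1 1 0
1 1 0 0

After press 3 at (4,0):
1 1 1 1
1 0 0 0
0 1 1 1
0 1 1 0
0 0 0 0

After press 4 at (0,0):
0 0 1 1
0 0 0 0
0 1 1 1
0 1 1 0
0 0 0 0

After press 5 at (2,0):
0 0 1 1
1 0 0 0
1 0 1 1
1 1 1 0
0 0 0 0

After press 6 at (2,2):
0 0 1 1
1 0 1 0
1 1 0 0
1 1 0 0
0 0 0 0

Answer: 0 0 1 1
1 0 1 0
1 1 0 0
1 1 0 0
0 0 0 0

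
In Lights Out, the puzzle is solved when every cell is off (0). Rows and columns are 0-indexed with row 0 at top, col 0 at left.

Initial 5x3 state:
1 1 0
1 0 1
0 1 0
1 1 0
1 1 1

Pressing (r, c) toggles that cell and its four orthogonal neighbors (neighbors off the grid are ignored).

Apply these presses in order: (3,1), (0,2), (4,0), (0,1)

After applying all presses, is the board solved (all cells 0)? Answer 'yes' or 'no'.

Answer: no

Derivation:
After press 1 at (3,1):
1 1 0
1 0 1
0 0 0
0 0 1
1 0 1

After press 2 at (0,2):
1 0 1
1 0 0
0 0 0
0 0 1
1 0 1

After press 3 at (4,0):
1 0 1
1 0 0
0 0 0
1 0 1
0 1 1

After press 4 at (0,1):
0 1 0
1 1 0
0 0 0
1 0 1
0 1 1

Lights still on: 7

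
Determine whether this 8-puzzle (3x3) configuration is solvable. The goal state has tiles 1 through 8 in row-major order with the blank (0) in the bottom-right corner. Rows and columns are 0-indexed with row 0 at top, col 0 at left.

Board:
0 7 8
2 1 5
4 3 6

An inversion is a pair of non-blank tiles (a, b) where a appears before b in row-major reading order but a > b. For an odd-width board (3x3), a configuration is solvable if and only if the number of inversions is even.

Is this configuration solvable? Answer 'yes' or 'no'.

Inversions (pairs i<j in row-major order where tile[i] > tile[j] > 0): 16
16 is even, so the puzzle is solvable.

Answer: yes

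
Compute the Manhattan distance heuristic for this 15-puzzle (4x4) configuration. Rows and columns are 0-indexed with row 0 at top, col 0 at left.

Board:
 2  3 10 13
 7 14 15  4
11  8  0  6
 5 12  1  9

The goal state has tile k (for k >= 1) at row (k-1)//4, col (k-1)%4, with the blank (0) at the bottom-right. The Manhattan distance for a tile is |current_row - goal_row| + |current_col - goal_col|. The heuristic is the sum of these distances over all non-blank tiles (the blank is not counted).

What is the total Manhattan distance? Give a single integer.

Answer: 40

Derivation:
Tile 2: (0,0)->(0,1) = 1
Tile 3: (0,1)->(0,2) = 1
Tile 10: (0,2)->(2,1) = 3
Tile 13: (0,3)->(3,0) = 6
Tile 7: (1,0)->(1,2) = 2
Tile 14: (1,1)->(3,1) = 2
Tile 15: (1,2)->(3,2) = 2
Tile 4: (1,3)->(0,3) = 1
Tile 11: (2,0)->(2,2) = 2
Tile 8: (2,1)->(1,3) = 3
Tile 6: (2,3)->(1,1) = 3
Tile 5: (3,0)->(1,0) = 2
Tile 12: (3,1)->(2,3) = 3
Tile 1: (3,2)->(0,0) = 5
Tile 9: (3,3)->(2,0) = 4
Sum: 1 + 1 + 3 + 6 + 2 + 2 + 2 + 1 + 2 + 3 + 3 + 2 + 3 + 5 + 4 = 40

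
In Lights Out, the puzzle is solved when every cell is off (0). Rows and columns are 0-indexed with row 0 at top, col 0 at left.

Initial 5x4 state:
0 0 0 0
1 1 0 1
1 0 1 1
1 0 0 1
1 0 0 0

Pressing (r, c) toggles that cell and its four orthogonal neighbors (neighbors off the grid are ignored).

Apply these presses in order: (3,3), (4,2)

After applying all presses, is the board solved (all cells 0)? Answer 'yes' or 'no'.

Answer: no

Derivation:
After press 1 at (3,3):
0 0 0 0
1 1 0 1
1 0 1 0
1 0 1 0
1 0 0 1

After press 2 at (4,2):
0 0 0 0
1 1 0 1
1 0 1 0
1 0 0 0
1 1 1 0

Lights still on: 9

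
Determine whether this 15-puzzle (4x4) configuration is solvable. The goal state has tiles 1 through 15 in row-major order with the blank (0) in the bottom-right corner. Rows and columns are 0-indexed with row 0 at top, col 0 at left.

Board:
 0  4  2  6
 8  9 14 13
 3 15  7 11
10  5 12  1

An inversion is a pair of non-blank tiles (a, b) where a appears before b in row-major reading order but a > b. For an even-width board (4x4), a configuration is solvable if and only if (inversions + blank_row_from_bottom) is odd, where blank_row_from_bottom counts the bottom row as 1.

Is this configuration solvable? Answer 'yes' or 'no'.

Inversions: 46
Blank is in row 0 (0-indexed from top), which is row 4 counting from the bottom (bottom = 1).
46 + 4 = 50, which is even, so the puzzle is not solvable.

Answer: no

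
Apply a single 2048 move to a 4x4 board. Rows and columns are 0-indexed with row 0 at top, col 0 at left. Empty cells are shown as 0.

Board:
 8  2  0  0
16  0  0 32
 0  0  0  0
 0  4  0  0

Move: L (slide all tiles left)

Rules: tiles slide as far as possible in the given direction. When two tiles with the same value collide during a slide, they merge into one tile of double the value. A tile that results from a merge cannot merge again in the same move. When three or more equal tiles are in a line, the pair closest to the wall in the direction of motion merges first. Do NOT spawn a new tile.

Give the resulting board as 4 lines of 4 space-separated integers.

Answer:  8  2  0  0
16 32  0  0
 0  0  0  0
 4  0  0  0

Derivation:
Slide left:
row 0: [8, 2, 0, 0] -> [8, 2, 0, 0]
row 1: [16, 0, 0, 32] -> [16, 32, 0, 0]
row 2: [0, 0, 0, 0] -> [0, 0, 0, 0]
row 3: [0, 4, 0, 0] -> [4, 0, 0, 0]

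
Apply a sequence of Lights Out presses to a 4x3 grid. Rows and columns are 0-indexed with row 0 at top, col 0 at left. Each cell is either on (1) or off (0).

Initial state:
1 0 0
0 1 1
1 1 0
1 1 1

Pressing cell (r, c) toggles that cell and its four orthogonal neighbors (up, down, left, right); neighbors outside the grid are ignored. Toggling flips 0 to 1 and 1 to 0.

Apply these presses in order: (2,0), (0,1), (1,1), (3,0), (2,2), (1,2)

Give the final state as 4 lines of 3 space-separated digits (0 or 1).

After press 1 at (2,0):
1 0 0
1 1 1
0 0 0
0 1 1

After press 2 at (0,1):
0 1 1
1 0 1
0 0 0
0 1 1

After press 3 at (1,1):
0 0 1
0 1 0
0 1 0
0 1 1

After press 4 at (3,0):
0 0 1
0 1 0
1 1 0
1 0 1

After press 5 at (2,2):
0 0 1
0 1 1
1 0 1
1 0 0

After press 6 at (1,2):
0 0 0
0 0 0
1 0 0
1 0 0

Answer: 0 0 0
0 0 0
1 0 0
1 0 0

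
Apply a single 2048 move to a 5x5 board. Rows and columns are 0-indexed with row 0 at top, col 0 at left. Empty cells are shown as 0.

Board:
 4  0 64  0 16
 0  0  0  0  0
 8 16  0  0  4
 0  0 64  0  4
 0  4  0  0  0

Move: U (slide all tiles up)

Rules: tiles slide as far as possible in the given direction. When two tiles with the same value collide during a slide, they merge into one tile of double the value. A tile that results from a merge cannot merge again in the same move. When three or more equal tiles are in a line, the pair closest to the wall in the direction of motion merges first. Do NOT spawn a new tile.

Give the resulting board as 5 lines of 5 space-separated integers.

Answer:   4  16 128   0  16
  8   4   0   0   8
  0   0   0   0   0
  0   0   0   0   0
  0   0   0   0   0

Derivation:
Slide up:
col 0: [4, 0, 8, 0, 0] -> [4, 8, 0, 0, 0]
col 1: [0, 0, 16, 0, 4] -> [16, 4, 0, 0, 0]
col 2: [64, 0, 0, 64, 0] -> [128, 0, 0, 0, 0]
col 3: [0, 0, 0, 0, 0] -> [0, 0, 0, 0, 0]
col 4: [16, 0, 4, 4, 0] -> [16, 8, 0, 0, 0]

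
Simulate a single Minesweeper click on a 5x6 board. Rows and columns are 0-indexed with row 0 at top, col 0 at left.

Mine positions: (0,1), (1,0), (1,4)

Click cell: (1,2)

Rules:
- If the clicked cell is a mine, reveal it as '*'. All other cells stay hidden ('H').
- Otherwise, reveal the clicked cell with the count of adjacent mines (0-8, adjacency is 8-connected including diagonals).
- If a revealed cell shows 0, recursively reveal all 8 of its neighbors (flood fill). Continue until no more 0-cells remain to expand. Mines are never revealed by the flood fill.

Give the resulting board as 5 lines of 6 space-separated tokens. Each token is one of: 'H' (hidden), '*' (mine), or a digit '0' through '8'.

H H H H H H
H H 1 H H H
H H H H H H
H H H H H H
H H H H H H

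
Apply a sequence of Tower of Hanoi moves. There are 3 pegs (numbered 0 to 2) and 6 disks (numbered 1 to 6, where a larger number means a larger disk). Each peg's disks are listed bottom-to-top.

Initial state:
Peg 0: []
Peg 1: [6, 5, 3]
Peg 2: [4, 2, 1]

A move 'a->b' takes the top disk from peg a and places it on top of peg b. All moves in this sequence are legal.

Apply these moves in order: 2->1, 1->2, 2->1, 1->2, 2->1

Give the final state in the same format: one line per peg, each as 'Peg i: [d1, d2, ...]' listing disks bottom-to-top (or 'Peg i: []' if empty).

After move 1 (2->1):
Peg 0: []
Peg 1: [6, 5, 3, 1]
Peg 2: [4, 2]

After move 2 (1->2):
Peg 0: []
Peg 1: [6, 5, 3]
Peg 2: [4, 2, 1]

After move 3 (2->1):
Peg 0: []
Peg 1: [6, 5, 3, 1]
Peg 2: [4, 2]

After move 4 (1->2):
Peg 0: []
Peg 1: [6, 5, 3]
Peg 2: [4, 2, 1]

After move 5 (2->1):
Peg 0: []
Peg 1: [6, 5, 3, 1]
Peg 2: [4, 2]

Answer: Peg 0: []
Peg 1: [6, 5, 3, 1]
Peg 2: [4, 2]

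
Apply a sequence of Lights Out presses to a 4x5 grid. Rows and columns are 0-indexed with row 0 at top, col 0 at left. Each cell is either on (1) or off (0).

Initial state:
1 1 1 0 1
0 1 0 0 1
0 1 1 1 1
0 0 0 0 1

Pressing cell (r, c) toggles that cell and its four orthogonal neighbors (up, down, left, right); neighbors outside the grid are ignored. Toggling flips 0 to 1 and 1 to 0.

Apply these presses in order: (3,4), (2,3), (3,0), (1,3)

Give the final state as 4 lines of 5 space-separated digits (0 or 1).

After press 1 at (3,4):
1 1 1 0 1
0 1 0 0 1
0 1 1 1 0
0 0 0 1 0

After press 2 at (2,3):
1 1 1 0 1
0 1 0 1 1
0 1 0 0 1
0 0 0 0 0

After press 3 at (3,0):
1 1 1 0 1
0 1 0 1 1
1 1 0 0 1
1 1 0 0 0

After press 4 at (1,3):
1 1 1 1 1
0 1 1 0 0
1 1 0 1 1
1 1 0 0 0

Answer: 1 1 1 1 1
0 1 1 0 0
1 1 0 1 1
1 1 0 0 0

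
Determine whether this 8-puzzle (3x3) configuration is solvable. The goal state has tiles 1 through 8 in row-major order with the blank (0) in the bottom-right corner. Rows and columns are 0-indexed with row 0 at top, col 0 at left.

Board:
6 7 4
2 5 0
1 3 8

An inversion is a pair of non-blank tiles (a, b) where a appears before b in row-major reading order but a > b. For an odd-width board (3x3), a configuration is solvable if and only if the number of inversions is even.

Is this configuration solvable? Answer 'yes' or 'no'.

Answer: yes

Derivation:
Inversions (pairs i<j in row-major order where tile[i] > tile[j] > 0): 16
16 is even, so the puzzle is solvable.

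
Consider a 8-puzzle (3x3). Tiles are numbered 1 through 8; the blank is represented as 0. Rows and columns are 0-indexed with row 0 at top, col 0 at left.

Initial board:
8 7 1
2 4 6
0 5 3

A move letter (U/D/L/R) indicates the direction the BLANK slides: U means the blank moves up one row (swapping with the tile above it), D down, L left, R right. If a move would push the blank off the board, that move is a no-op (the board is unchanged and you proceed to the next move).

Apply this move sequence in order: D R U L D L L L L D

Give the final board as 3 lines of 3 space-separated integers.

Answer: 8 7 1
5 2 6
0 4 3

Derivation:
After move 1 (D):
8 7 1
2 4 6
0 5 3

After move 2 (R):
8 7 1
2 4 6
5 0 3

After move 3 (U):
8 7 1
2 0 6
5 4 3

After move 4 (L):
8 7 1
0 2 6
5 4 3

After move 5 (D):
8 7 1
5 2 6
0 4 3

After move 6 (L):
8 7 1
5 2 6
0 4 3

After move 7 (L):
8 7 1
5 2 6
0 4 3

After move 8 (L):
8 7 1
5 2 6
0 4 3

After move 9 (L):
8 7 1
5 2 6
0 4 3

After move 10 (D):
8 7 1
5 2 6
0 4 3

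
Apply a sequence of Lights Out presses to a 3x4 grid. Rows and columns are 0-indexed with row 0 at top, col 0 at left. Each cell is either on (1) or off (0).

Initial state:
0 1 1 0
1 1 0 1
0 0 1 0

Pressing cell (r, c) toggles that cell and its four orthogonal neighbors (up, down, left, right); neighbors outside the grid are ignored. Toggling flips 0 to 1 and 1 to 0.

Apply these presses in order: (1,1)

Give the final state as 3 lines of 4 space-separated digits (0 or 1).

Answer: 0 0 1 0
0 0 1 1
0 1 1 0

Derivation:
After press 1 at (1,1):
0 0 1 0
0 0 1 1
0 1 1 0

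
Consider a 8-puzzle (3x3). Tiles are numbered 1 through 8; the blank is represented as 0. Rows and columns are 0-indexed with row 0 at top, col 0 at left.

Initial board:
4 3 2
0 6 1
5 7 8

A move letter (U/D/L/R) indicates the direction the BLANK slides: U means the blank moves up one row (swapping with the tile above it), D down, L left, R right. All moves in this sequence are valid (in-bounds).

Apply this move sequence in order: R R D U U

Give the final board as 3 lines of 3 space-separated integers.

Answer: 4 3 0
6 1 2
5 7 8

Derivation:
After move 1 (R):
4 3 2
6 0 1
5 7 8

After move 2 (R):
4 3 2
6 1 0
5 7 8

After move 3 (D):
4 3 2
6 1 8
5 7 0

After move 4 (U):
4 3 2
6 1 0
5 7 8

After move 5 (U):
4 3 0
6 1 2
5 7 8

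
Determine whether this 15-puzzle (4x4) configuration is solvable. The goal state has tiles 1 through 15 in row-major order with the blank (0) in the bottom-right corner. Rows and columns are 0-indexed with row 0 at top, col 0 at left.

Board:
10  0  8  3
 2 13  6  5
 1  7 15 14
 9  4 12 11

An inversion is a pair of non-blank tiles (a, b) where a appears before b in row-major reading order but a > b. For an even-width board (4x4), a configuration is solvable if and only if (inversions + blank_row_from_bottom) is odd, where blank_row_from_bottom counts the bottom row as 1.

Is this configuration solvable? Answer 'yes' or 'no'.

Inversions: 44
Blank is in row 0 (0-indexed from top), which is row 4 counting from the bottom (bottom = 1).
44 + 4 = 48, which is even, so the puzzle is not solvable.

Answer: no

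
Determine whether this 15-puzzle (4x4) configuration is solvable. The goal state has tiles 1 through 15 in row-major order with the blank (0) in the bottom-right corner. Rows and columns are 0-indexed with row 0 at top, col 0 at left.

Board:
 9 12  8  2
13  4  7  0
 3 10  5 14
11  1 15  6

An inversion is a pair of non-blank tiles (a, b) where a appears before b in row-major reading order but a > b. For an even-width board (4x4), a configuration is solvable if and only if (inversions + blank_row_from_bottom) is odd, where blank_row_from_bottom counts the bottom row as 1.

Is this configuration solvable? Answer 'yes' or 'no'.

Answer: no

Derivation:
Inversions: 51
Blank is in row 1 (0-indexed from top), which is row 3 counting from the bottom (bottom = 1).
51 + 3 = 54, which is even, so the puzzle is not solvable.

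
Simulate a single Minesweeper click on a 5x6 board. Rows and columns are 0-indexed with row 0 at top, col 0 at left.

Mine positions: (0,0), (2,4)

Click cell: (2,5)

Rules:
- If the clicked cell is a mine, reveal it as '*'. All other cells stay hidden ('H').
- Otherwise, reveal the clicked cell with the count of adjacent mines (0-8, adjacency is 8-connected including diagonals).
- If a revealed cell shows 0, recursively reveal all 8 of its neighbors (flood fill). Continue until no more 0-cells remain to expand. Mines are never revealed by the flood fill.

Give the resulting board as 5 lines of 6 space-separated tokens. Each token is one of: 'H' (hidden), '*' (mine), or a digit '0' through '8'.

H H H H H H
H H H H H H
H H H H H 1
H H H H H H
H H H H H H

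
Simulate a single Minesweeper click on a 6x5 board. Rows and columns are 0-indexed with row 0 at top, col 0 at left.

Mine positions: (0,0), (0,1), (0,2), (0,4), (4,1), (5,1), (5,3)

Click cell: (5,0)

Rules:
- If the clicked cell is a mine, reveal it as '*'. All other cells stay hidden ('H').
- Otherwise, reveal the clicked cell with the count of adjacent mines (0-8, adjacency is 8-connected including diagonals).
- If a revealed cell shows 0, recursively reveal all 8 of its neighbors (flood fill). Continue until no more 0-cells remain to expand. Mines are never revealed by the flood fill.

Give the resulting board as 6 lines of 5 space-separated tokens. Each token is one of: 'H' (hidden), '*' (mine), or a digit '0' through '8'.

H H H H H
H H H H H
H H H H H
H H H H H
H H H H H
2 H H H H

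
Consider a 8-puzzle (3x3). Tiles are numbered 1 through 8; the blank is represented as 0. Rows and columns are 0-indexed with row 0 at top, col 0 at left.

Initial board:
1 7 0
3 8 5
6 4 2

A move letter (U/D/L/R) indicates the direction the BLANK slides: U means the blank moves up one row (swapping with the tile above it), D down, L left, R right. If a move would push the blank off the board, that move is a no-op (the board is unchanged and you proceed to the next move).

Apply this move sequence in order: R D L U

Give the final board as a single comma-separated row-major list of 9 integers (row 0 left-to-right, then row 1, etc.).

After move 1 (R):
1 7 0
3 8 5
6 4 2

After move 2 (D):
1 7 5
3 8 0
6 4 2

After move 3 (L):
1 7 5
3 0 8
6 4 2

After move 4 (U):
1 0 5
3 7 8
6 4 2

Answer: 1, 0, 5, 3, 7, 8, 6, 4, 2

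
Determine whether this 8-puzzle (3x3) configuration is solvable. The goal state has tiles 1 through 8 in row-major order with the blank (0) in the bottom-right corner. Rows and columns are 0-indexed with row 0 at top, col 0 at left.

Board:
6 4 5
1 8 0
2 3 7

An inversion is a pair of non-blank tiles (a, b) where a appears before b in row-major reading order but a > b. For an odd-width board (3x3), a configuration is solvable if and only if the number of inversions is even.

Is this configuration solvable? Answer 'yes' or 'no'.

Inversions (pairs i<j in row-major order where tile[i] > tile[j] > 0): 14
14 is even, so the puzzle is solvable.

Answer: yes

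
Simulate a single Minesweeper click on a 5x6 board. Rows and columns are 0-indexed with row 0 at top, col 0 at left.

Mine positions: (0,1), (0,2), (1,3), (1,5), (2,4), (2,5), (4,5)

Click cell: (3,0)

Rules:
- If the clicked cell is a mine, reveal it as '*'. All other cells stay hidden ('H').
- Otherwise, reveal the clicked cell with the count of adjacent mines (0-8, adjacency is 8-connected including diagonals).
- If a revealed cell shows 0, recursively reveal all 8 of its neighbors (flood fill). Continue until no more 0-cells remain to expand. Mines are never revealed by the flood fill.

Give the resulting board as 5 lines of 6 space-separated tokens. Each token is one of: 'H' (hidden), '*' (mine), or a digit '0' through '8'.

H H H H H H
1 2 3 H H H
0 0 1 2 H H
0 0 0 1 3 H
0 0 0 0 1 H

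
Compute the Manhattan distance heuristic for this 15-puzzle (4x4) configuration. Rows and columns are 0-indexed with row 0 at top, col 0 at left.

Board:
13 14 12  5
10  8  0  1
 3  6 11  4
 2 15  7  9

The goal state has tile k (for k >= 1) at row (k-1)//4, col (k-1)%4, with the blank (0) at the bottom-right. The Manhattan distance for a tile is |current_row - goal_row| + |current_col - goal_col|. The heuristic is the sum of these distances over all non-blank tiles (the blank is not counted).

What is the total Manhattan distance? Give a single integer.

Tile 13: (0,0)->(3,0) = 3
Tile 14: (0,1)->(3,1) = 3
Tile 12: (0,2)->(2,3) = 3
Tile 5: (0,3)->(1,0) = 4
Tile 10: (1,0)->(2,1) = 2
Tile 8: (1,1)->(1,3) = 2
Tile 1: (1,3)->(0,0) = 4
Tile 3: (2,0)->(0,2) = 4
Tile 6: (2,1)->(1,1) = 1
Tile 11: (2,2)->(2,2) = 0
Tile 4: (2,3)->(0,3) = 2
Tile 2: (3,0)->(0,1) = 4
Tile 15: (3,1)->(3,2) = 1
Tile 7: (3,2)->(1,2) = 2
Tile 9: (3,3)->(2,0) = 4
Sum: 3 + 3 + 3 + 4 + 2 + 2 + 4 + 4 + 1 + 0 + 2 + 4 + 1 + 2 + 4 = 39

Answer: 39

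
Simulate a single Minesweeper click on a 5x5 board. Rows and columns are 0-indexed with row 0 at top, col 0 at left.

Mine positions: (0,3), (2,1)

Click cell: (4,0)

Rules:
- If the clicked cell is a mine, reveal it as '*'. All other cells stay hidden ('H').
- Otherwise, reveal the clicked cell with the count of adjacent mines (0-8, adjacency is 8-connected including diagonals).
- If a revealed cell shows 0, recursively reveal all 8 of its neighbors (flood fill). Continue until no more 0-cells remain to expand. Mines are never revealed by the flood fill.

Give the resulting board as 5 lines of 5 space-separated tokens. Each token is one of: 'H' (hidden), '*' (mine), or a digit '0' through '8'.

H H H H H
H H 2 1 1
H H 1 0 0
1 1 1 0 0
0 0 0 0 0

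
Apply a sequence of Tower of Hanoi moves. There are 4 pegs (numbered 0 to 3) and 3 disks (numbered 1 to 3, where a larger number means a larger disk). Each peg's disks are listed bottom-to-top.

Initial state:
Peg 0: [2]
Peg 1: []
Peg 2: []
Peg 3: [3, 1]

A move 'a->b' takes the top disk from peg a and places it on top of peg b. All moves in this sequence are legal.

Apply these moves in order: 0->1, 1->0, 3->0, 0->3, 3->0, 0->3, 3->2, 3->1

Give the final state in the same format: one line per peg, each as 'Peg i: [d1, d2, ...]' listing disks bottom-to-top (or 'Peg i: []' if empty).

Answer: Peg 0: [2]
Peg 1: [3]
Peg 2: [1]
Peg 3: []

Derivation:
After move 1 (0->1):
Peg 0: []
Peg 1: [2]
Peg 2: []
Peg 3: [3, 1]

After move 2 (1->0):
Peg 0: [2]
Peg 1: []
Peg 2: []
Peg 3: [3, 1]

After move 3 (3->0):
Peg 0: [2, 1]
Peg 1: []
Peg 2: []
Peg 3: [3]

After move 4 (0->3):
Peg 0: [2]
Peg 1: []
Peg 2: []
Peg 3: [3, 1]

After move 5 (3->0):
Peg 0: [2, 1]
Peg 1: []
Peg 2: []
Peg 3: [3]

After move 6 (0->3):
Peg 0: [2]
Peg 1: []
Peg 2: []
Peg 3: [3, 1]

After move 7 (3->2):
Peg 0: [2]
Peg 1: []
Peg 2: [1]
Peg 3: [3]

After move 8 (3->1):
Peg 0: [2]
Peg 1: [3]
Peg 2: [1]
Peg 3: []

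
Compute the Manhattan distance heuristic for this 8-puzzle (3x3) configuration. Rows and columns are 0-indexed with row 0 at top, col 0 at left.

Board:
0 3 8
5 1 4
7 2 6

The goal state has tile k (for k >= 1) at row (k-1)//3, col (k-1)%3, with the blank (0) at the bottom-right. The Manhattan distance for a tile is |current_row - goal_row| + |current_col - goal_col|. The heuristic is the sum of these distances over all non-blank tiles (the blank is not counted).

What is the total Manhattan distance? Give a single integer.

Answer: 12

Derivation:
Tile 3: (0,1)->(0,2) = 1
Tile 8: (0,2)->(2,1) = 3
Tile 5: (1,0)->(1,1) = 1
Tile 1: (1,1)->(0,0) = 2
Tile 4: (1,2)->(1,0) = 2
Tile 7: (2,0)->(2,0) = 0
Tile 2: (2,1)->(0,1) = 2
Tile 6: (2,2)->(1,2) = 1
Sum: 1 + 3 + 1 + 2 + 2 + 0 + 2 + 1 = 12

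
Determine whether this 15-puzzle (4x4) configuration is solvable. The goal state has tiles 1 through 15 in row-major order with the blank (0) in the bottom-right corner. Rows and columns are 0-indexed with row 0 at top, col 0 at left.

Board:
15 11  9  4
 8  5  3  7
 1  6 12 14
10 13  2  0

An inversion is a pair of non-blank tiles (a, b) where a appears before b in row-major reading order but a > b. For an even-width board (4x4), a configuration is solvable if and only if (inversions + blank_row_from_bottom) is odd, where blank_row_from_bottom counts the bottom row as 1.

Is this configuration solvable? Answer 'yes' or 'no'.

Answer: no

Derivation:
Inversions: 57
Blank is in row 3 (0-indexed from top), which is row 1 counting from the bottom (bottom = 1).
57 + 1 = 58, which is even, so the puzzle is not solvable.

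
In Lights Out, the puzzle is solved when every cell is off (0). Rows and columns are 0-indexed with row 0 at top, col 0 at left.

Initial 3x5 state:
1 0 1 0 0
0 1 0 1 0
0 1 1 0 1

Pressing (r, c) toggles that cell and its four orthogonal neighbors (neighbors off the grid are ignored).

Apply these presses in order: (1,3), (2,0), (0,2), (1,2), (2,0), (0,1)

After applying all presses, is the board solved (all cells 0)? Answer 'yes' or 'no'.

After press 1 at (1,3):
1 0 1 1 0
0 1 1 0 1
0 1 1 1 1

After press 2 at (2,0):
1 0 1 1 0
1 1 1 0 1
1 0 1 1 1

After press 3 at (0,2):
1 1 0 0 0
1 1 0 0 1
1 0 1 1 1

After press 4 at (1,2):
1 1 1 0 0
1 0 1 1 1
1 0 0 1 1

After press 5 at (2,0):
1 1 1 0 0
0 0 1 1 1
0 1 0 1 1

After press 6 at (0,1):
0 0 0 0 0
0 1 1 1 1
0 1 0 1 1

Lights still on: 7

Answer: no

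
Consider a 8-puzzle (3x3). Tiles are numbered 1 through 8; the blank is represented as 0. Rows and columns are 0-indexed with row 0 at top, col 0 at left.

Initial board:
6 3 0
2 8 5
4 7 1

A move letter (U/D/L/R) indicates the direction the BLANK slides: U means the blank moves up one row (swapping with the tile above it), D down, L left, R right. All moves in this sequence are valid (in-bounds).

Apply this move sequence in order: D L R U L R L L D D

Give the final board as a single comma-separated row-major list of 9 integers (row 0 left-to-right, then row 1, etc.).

After move 1 (D):
6 3 5
2 8 0
4 7 1

After move 2 (L):
6 3 5
2 0 8
4 7 1

After move 3 (R):
6 3 5
2 8 0
4 7 1

After move 4 (U):
6 3 0
2 8 5
4 7 1

After move 5 (L):
6 0 3
2 8 5
4 7 1

After move 6 (R):
6 3 0
2 8 5
4 7 1

After move 7 (L):
6 0 3
2 8 5
4 7 1

After move 8 (L):
0 6 3
2 8 5
4 7 1

After move 9 (D):
2 6 3
0 8 5
4 7 1

After move 10 (D):
2 6 3
4 8 5
0 7 1

Answer: 2, 6, 3, 4, 8, 5, 0, 7, 1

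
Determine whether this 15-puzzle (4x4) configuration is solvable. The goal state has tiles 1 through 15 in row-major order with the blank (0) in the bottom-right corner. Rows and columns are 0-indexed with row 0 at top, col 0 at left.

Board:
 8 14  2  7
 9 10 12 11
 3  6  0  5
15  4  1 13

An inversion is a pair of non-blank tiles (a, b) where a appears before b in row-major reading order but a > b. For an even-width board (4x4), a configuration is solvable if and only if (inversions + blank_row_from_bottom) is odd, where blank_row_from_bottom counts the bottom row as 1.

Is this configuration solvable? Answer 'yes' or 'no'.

Answer: no

Derivation:
Inversions: 56
Blank is in row 2 (0-indexed from top), which is row 2 counting from the bottom (bottom = 1).
56 + 2 = 58, which is even, so the puzzle is not solvable.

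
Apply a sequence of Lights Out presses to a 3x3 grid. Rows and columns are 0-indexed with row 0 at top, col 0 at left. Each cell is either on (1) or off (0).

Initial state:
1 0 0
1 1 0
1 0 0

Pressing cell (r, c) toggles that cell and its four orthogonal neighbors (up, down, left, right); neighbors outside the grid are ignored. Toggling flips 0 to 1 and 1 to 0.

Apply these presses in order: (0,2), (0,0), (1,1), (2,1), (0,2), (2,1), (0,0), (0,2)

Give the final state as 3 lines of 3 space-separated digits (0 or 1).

Answer: 1 0 1
0 0 0
1 1 0

Derivation:
After press 1 at (0,2):
1 1 1
1 1 1
1 0 0

After press 2 at (0,0):
0 0 1
0 1 1
1 0 0

After press 3 at (1,1):
0 1 1
1 0 0
1 1 0

After press 4 at (2,1):
0 1 1
1 1 0
0 0 1

After press 5 at (0,2):
0 0 0
1 1 1
0 0 1

After press 6 at (2,1):
0 0 0
1 0 1
1 1 0

After press 7 at (0,0):
1 1 0
0 0 1
1 1 0

After press 8 at (0,2):
1 0 1
0 0 0
1 1 0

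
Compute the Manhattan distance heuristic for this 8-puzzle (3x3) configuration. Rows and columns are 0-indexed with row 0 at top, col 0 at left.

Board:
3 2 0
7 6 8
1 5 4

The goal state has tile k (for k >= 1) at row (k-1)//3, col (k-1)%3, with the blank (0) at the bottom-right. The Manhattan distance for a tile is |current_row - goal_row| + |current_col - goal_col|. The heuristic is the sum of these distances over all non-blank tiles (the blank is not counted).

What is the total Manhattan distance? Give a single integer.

Tile 3: (0,0)->(0,2) = 2
Tile 2: (0,1)->(0,1) = 0
Tile 7: (1,0)->(2,0) = 1
Tile 6: (1,1)->(1,2) = 1
Tile 8: (1,2)->(2,1) = 2
Tile 1: (2,0)->(0,0) = 2
Tile 5: (2,1)->(1,1) = 1
Tile 4: (2,2)->(1,0) = 3
Sum: 2 + 0 + 1 + 1 + 2 + 2 + 1 + 3 = 12

Answer: 12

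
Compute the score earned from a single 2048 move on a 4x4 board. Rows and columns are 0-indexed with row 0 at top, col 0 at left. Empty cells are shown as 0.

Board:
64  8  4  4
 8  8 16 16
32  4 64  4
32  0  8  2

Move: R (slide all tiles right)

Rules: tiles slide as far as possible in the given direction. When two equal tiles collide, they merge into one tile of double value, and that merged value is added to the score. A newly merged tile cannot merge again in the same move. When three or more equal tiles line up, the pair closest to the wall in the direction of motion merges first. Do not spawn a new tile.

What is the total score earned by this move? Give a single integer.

Slide right:
row 0: [64, 8, 4, 4] -> [0, 64, 8, 8]  score +8 (running 8)
row 1: [8, 8, 16, 16] -> [0, 0, 16, 32]  score +48 (running 56)
row 2: [32, 4, 64, 4] -> [32, 4, 64, 4]  score +0 (running 56)
row 3: [32, 0, 8, 2] -> [0, 32, 8, 2]  score +0 (running 56)
Board after move:
 0 64  8  8
 0  0 16 32
32  4 64  4
 0 32  8  2

Answer: 56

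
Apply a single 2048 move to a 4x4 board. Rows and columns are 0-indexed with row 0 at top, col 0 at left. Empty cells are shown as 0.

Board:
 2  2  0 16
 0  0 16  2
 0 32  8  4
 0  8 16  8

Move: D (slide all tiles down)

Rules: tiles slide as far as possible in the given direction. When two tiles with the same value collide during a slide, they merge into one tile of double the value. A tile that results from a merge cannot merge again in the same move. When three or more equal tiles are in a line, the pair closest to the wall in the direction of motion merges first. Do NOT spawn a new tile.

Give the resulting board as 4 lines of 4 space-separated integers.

Slide down:
col 0: [2, 0, 0, 0] -> [0, 0, 0, 2]
col 1: [2, 0, 32, 8] -> [0, 2, 32, 8]
col 2: [0, 16, 8, 16] -> [0, 16, 8, 16]
col 3: [16, 2, 4, 8] -> [16, 2, 4, 8]

Answer:  0  0  0 16
 0  2 16  2
 0 32  8  4
 2  8 16  8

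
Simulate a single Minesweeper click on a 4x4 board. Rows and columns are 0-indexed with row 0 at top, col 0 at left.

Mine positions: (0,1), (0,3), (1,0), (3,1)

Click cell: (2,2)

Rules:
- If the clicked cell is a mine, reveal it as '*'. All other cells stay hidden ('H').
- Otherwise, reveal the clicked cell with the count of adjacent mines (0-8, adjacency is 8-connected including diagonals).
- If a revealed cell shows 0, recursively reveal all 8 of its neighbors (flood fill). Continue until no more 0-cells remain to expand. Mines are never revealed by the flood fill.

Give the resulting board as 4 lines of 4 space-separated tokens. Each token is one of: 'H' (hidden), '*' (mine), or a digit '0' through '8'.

H H H H
H H H H
H H 1 H
H H H H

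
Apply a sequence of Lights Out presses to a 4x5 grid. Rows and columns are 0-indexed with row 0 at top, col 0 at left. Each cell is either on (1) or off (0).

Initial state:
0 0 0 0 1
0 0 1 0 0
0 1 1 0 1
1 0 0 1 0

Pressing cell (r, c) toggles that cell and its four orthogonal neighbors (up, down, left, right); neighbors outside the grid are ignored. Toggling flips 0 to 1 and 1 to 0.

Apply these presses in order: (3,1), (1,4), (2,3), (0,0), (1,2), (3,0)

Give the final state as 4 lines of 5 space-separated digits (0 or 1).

Answer: 1 1 1 0 0
1 1 0 1 1
1 0 1 1 1
1 0 1 0 0

Derivation:
After press 1 at (3,1):
0 0 0 0 1
0 0 1 0 0
0 0 1 0 1
0 1 1 1 0

After press 2 at (1,4):
0 0 0 0 0
0 0 1 1 1
0 0 1 0 0
0 1 1 1 0

After press 3 at (2,3):
0 0 0 0 0
0 0 1 0 1
0 0 0 1 1
0 1 1 0 0

After press 4 at (0,0):
1 1 0 0 0
1 0 1 0 1
0 0 0 1 1
0 1 1 0 0

After press 5 at (1,2):
1 1 1 0 0
1 1 0 1 1
0 0 1 1 1
0 1 1 0 0

After press 6 at (3,0):
1 1 1 0 0
1 1 0 1 1
1 0 1 1 1
1 0 1 0 0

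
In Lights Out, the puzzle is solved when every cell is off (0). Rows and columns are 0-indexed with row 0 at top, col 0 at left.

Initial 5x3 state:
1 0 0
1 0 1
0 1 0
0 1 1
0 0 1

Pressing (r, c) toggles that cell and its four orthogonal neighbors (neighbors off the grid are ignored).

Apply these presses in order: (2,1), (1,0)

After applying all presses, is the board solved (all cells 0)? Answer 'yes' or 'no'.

Answer: no

Derivation:
After press 1 at (2,1):
1 0 0
1 1 1
1 0 1
0 0 1
0 0 1

After press 2 at (1,0):
0 0 0
0 0 1
0 0 1
0 0 1
0 0 1

Lights still on: 4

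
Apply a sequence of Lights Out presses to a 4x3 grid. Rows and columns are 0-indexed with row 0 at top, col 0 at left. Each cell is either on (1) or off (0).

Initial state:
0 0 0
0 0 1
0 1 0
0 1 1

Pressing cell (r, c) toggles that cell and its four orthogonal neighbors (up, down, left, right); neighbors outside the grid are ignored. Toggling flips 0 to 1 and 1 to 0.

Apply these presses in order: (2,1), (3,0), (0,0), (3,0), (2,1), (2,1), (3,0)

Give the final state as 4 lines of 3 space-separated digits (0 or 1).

Answer: 1 1 0
1 1 1
0 0 1
1 1 1

Derivation:
After press 1 at (2,1):
0 0 0
0 1 1
1 0 1
0 0 1

After press 2 at (3,0):
0 0 0
0 1 1
0 0 1
1 1 1

After press 3 at (0,0):
1 1 0
1 1 1
0 0 1
1 1 1

After press 4 at (3,0):
1 1 0
1 1 1
1 0 1
0 0 1

After press 5 at (2,1):
1 1 0
1 0 1
0 1 0
0 1 1

After press 6 at (2,1):
1 1 0
1 1 1
1 0 1
0 0 1

After press 7 at (3,0):
1 1 0
1 1 1
0 0 1
1 1 1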